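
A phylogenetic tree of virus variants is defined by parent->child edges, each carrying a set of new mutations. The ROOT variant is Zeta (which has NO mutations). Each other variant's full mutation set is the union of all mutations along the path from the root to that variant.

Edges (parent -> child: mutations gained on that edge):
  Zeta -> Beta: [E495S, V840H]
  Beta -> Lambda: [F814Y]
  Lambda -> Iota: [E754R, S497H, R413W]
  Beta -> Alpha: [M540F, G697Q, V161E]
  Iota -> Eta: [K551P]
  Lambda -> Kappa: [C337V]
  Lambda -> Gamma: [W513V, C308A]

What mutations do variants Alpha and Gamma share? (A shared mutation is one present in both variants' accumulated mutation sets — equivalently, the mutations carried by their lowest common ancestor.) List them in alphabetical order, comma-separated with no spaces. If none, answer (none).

Accumulating mutations along path to Alpha:
  At Zeta: gained [] -> total []
  At Beta: gained ['E495S', 'V840H'] -> total ['E495S', 'V840H']
  At Alpha: gained ['M540F', 'G697Q', 'V161E'] -> total ['E495S', 'G697Q', 'M540F', 'V161E', 'V840H']
Mutations(Alpha) = ['E495S', 'G697Q', 'M540F', 'V161E', 'V840H']
Accumulating mutations along path to Gamma:
  At Zeta: gained [] -> total []
  At Beta: gained ['E495S', 'V840H'] -> total ['E495S', 'V840H']
  At Lambda: gained ['F814Y'] -> total ['E495S', 'F814Y', 'V840H']
  At Gamma: gained ['W513V', 'C308A'] -> total ['C308A', 'E495S', 'F814Y', 'V840H', 'W513V']
Mutations(Gamma) = ['C308A', 'E495S', 'F814Y', 'V840H', 'W513V']
Intersection: ['E495S', 'G697Q', 'M540F', 'V161E', 'V840H'] ∩ ['C308A', 'E495S', 'F814Y', 'V840H', 'W513V'] = ['E495S', 'V840H']

Answer: E495S,V840H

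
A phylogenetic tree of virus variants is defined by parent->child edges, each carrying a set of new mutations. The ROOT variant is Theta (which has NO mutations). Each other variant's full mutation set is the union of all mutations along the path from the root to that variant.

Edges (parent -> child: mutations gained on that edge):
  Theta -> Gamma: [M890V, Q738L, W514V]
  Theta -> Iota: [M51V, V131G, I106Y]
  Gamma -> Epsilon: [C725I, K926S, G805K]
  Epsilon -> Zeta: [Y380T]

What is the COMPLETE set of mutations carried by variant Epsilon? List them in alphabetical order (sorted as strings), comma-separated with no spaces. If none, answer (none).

At Theta: gained [] -> total []
At Gamma: gained ['M890V', 'Q738L', 'W514V'] -> total ['M890V', 'Q738L', 'W514V']
At Epsilon: gained ['C725I', 'K926S', 'G805K'] -> total ['C725I', 'G805K', 'K926S', 'M890V', 'Q738L', 'W514V']

Answer: C725I,G805K,K926S,M890V,Q738L,W514V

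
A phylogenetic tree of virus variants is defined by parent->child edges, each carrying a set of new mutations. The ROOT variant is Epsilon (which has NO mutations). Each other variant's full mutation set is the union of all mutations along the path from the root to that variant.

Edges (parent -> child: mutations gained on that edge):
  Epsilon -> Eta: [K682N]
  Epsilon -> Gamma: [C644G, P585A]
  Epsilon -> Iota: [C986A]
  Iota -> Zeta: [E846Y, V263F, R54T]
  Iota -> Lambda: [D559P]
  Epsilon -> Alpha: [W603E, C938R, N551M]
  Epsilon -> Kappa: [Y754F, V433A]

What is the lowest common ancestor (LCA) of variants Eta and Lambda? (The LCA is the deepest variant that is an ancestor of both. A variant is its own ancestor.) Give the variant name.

Path from root to Eta: Epsilon -> Eta
  ancestors of Eta: {Epsilon, Eta}
Path from root to Lambda: Epsilon -> Iota -> Lambda
  ancestors of Lambda: {Epsilon, Iota, Lambda}
Common ancestors: {Epsilon}
Walk up from Lambda: Lambda (not in ancestors of Eta), Iota (not in ancestors of Eta), Epsilon (in ancestors of Eta)
Deepest common ancestor (LCA) = Epsilon

Answer: Epsilon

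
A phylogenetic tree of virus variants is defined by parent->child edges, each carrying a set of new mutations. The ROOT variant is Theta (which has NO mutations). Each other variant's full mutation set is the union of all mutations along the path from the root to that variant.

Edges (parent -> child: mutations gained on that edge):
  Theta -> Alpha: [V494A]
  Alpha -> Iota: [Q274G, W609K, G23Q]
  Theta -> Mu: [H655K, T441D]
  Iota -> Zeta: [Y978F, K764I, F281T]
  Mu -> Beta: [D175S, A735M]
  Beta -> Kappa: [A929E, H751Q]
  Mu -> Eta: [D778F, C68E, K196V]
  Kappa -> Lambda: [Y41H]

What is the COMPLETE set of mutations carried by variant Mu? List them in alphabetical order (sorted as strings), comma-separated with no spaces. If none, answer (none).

At Theta: gained [] -> total []
At Mu: gained ['H655K', 'T441D'] -> total ['H655K', 'T441D']

Answer: H655K,T441D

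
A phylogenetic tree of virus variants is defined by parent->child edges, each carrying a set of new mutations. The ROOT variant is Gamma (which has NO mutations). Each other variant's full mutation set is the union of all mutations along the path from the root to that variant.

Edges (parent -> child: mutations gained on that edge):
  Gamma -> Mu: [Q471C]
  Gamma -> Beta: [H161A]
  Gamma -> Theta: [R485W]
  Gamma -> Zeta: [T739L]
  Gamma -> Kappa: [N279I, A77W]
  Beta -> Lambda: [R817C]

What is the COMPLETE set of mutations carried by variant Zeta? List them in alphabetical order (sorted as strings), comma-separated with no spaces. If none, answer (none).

Answer: T739L

Derivation:
At Gamma: gained [] -> total []
At Zeta: gained ['T739L'] -> total ['T739L']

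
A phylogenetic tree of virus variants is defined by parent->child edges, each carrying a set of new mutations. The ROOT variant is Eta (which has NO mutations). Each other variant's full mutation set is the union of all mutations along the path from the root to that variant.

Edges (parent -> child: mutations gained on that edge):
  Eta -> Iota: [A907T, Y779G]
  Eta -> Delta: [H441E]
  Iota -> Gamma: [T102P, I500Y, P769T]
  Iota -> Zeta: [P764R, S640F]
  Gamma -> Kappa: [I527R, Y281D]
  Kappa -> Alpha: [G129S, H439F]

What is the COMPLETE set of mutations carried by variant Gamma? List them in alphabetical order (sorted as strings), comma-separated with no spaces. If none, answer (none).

At Eta: gained [] -> total []
At Iota: gained ['A907T', 'Y779G'] -> total ['A907T', 'Y779G']
At Gamma: gained ['T102P', 'I500Y', 'P769T'] -> total ['A907T', 'I500Y', 'P769T', 'T102P', 'Y779G']

Answer: A907T,I500Y,P769T,T102P,Y779G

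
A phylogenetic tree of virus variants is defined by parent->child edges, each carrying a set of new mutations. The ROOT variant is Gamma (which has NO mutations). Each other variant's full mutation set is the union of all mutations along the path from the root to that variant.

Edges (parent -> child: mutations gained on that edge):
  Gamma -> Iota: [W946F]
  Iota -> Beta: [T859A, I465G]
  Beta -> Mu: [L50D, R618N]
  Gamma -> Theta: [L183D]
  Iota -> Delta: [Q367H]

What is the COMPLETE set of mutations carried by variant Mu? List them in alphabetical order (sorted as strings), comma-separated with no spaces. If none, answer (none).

Answer: I465G,L50D,R618N,T859A,W946F

Derivation:
At Gamma: gained [] -> total []
At Iota: gained ['W946F'] -> total ['W946F']
At Beta: gained ['T859A', 'I465G'] -> total ['I465G', 'T859A', 'W946F']
At Mu: gained ['L50D', 'R618N'] -> total ['I465G', 'L50D', 'R618N', 'T859A', 'W946F']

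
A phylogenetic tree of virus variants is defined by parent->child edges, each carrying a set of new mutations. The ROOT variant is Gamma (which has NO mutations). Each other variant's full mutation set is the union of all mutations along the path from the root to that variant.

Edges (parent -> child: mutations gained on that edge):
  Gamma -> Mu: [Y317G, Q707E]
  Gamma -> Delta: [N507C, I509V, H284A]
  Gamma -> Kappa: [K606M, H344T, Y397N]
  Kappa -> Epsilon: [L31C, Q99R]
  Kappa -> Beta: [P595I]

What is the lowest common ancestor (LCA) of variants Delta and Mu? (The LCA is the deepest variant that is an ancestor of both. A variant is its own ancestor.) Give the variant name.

Answer: Gamma

Derivation:
Path from root to Delta: Gamma -> Delta
  ancestors of Delta: {Gamma, Delta}
Path from root to Mu: Gamma -> Mu
  ancestors of Mu: {Gamma, Mu}
Common ancestors: {Gamma}
Walk up from Mu: Mu (not in ancestors of Delta), Gamma (in ancestors of Delta)
Deepest common ancestor (LCA) = Gamma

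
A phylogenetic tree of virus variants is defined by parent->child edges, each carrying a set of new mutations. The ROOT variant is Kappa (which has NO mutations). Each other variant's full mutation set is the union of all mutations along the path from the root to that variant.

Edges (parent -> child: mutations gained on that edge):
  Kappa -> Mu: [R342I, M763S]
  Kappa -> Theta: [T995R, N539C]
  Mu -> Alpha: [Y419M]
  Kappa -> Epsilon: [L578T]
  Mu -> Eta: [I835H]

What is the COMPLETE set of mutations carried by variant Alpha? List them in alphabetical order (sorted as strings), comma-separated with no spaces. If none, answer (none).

Answer: M763S,R342I,Y419M

Derivation:
At Kappa: gained [] -> total []
At Mu: gained ['R342I', 'M763S'] -> total ['M763S', 'R342I']
At Alpha: gained ['Y419M'] -> total ['M763S', 'R342I', 'Y419M']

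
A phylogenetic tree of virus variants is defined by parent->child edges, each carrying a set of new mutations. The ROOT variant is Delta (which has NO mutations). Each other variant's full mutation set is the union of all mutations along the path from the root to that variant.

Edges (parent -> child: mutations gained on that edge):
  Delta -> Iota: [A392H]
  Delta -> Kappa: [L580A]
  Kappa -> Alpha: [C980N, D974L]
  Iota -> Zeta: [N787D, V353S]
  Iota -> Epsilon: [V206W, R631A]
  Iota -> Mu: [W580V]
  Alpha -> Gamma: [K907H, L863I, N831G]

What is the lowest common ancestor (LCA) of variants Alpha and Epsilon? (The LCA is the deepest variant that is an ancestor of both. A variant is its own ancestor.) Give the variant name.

Path from root to Alpha: Delta -> Kappa -> Alpha
  ancestors of Alpha: {Delta, Kappa, Alpha}
Path from root to Epsilon: Delta -> Iota -> Epsilon
  ancestors of Epsilon: {Delta, Iota, Epsilon}
Common ancestors: {Delta}
Walk up from Epsilon: Epsilon (not in ancestors of Alpha), Iota (not in ancestors of Alpha), Delta (in ancestors of Alpha)
Deepest common ancestor (LCA) = Delta

Answer: Delta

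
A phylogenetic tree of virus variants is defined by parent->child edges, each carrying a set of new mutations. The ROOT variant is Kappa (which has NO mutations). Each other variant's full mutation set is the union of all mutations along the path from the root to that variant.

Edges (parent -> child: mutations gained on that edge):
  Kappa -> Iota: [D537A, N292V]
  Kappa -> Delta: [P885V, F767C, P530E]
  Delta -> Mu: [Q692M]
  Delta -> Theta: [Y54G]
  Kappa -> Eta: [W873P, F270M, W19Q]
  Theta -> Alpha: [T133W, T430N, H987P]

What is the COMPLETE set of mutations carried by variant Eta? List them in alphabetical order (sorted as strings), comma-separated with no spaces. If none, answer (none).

Answer: F270M,W19Q,W873P

Derivation:
At Kappa: gained [] -> total []
At Eta: gained ['W873P', 'F270M', 'W19Q'] -> total ['F270M', 'W19Q', 'W873P']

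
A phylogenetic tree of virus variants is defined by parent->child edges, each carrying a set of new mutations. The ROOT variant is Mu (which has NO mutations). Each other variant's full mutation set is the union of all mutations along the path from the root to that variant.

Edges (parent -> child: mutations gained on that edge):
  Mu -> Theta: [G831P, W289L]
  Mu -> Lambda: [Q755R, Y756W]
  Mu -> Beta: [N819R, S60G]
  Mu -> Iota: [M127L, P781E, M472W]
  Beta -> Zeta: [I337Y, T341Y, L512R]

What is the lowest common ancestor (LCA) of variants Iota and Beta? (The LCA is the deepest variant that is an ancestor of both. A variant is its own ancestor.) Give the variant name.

Path from root to Iota: Mu -> Iota
  ancestors of Iota: {Mu, Iota}
Path from root to Beta: Mu -> Beta
  ancestors of Beta: {Mu, Beta}
Common ancestors: {Mu}
Walk up from Beta: Beta (not in ancestors of Iota), Mu (in ancestors of Iota)
Deepest common ancestor (LCA) = Mu

Answer: Mu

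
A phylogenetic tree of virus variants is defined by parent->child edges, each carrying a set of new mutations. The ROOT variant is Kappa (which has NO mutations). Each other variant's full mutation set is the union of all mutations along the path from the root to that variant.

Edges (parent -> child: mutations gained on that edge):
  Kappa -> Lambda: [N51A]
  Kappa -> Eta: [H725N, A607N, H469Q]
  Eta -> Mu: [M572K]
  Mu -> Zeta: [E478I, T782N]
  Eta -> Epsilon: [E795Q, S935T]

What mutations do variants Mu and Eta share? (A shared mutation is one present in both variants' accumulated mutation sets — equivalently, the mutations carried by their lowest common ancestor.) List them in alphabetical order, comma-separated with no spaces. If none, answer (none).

Accumulating mutations along path to Mu:
  At Kappa: gained [] -> total []
  At Eta: gained ['H725N', 'A607N', 'H469Q'] -> total ['A607N', 'H469Q', 'H725N']
  At Mu: gained ['M572K'] -> total ['A607N', 'H469Q', 'H725N', 'M572K']
Mutations(Mu) = ['A607N', 'H469Q', 'H725N', 'M572K']
Accumulating mutations along path to Eta:
  At Kappa: gained [] -> total []
  At Eta: gained ['H725N', 'A607N', 'H469Q'] -> total ['A607N', 'H469Q', 'H725N']
Mutations(Eta) = ['A607N', 'H469Q', 'H725N']
Intersection: ['A607N', 'H469Q', 'H725N', 'M572K'] ∩ ['A607N', 'H469Q', 'H725N'] = ['A607N', 'H469Q', 'H725N']

Answer: A607N,H469Q,H725N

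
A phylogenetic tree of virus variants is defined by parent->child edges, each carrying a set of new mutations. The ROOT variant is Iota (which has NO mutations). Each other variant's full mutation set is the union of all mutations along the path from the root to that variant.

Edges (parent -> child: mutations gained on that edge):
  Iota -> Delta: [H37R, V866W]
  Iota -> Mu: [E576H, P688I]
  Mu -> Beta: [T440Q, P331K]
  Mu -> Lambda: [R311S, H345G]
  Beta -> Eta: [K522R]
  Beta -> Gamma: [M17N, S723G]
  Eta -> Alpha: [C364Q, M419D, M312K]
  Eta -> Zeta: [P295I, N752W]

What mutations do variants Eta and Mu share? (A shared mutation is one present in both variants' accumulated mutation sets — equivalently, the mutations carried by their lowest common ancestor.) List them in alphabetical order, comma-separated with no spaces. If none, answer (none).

Answer: E576H,P688I

Derivation:
Accumulating mutations along path to Eta:
  At Iota: gained [] -> total []
  At Mu: gained ['E576H', 'P688I'] -> total ['E576H', 'P688I']
  At Beta: gained ['T440Q', 'P331K'] -> total ['E576H', 'P331K', 'P688I', 'T440Q']
  At Eta: gained ['K522R'] -> total ['E576H', 'K522R', 'P331K', 'P688I', 'T440Q']
Mutations(Eta) = ['E576H', 'K522R', 'P331K', 'P688I', 'T440Q']
Accumulating mutations along path to Mu:
  At Iota: gained [] -> total []
  At Mu: gained ['E576H', 'P688I'] -> total ['E576H', 'P688I']
Mutations(Mu) = ['E576H', 'P688I']
Intersection: ['E576H', 'K522R', 'P331K', 'P688I', 'T440Q'] ∩ ['E576H', 'P688I'] = ['E576H', 'P688I']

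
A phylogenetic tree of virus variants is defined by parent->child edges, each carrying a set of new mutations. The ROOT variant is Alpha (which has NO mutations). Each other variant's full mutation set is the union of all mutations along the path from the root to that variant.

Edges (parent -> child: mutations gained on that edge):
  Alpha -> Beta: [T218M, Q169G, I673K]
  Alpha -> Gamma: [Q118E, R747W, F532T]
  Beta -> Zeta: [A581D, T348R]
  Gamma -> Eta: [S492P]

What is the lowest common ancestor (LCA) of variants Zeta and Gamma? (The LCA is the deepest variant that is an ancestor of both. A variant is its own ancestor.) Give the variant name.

Answer: Alpha

Derivation:
Path from root to Zeta: Alpha -> Beta -> Zeta
  ancestors of Zeta: {Alpha, Beta, Zeta}
Path from root to Gamma: Alpha -> Gamma
  ancestors of Gamma: {Alpha, Gamma}
Common ancestors: {Alpha}
Walk up from Gamma: Gamma (not in ancestors of Zeta), Alpha (in ancestors of Zeta)
Deepest common ancestor (LCA) = Alpha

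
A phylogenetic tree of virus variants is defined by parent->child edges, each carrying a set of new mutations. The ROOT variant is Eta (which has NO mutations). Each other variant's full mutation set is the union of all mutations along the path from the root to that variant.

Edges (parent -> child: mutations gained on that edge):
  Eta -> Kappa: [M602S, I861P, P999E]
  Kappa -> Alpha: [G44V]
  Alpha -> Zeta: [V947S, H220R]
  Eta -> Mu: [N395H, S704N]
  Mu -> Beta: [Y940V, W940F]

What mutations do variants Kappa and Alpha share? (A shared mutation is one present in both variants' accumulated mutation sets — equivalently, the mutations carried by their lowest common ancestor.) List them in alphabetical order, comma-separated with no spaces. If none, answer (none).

Accumulating mutations along path to Kappa:
  At Eta: gained [] -> total []
  At Kappa: gained ['M602S', 'I861P', 'P999E'] -> total ['I861P', 'M602S', 'P999E']
Mutations(Kappa) = ['I861P', 'M602S', 'P999E']
Accumulating mutations along path to Alpha:
  At Eta: gained [] -> total []
  At Kappa: gained ['M602S', 'I861P', 'P999E'] -> total ['I861P', 'M602S', 'P999E']
  At Alpha: gained ['G44V'] -> total ['G44V', 'I861P', 'M602S', 'P999E']
Mutations(Alpha) = ['G44V', 'I861P', 'M602S', 'P999E']
Intersection: ['I861P', 'M602S', 'P999E'] ∩ ['G44V', 'I861P', 'M602S', 'P999E'] = ['I861P', 'M602S', 'P999E']

Answer: I861P,M602S,P999E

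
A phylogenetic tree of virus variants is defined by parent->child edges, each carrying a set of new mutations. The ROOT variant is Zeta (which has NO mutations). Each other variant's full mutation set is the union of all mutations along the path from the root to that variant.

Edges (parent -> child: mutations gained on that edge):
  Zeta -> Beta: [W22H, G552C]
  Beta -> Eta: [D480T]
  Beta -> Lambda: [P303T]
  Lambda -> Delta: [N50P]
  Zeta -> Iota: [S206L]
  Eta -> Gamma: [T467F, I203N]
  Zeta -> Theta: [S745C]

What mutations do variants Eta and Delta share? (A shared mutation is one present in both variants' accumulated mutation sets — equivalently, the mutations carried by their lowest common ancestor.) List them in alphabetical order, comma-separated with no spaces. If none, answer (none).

Answer: G552C,W22H

Derivation:
Accumulating mutations along path to Eta:
  At Zeta: gained [] -> total []
  At Beta: gained ['W22H', 'G552C'] -> total ['G552C', 'W22H']
  At Eta: gained ['D480T'] -> total ['D480T', 'G552C', 'W22H']
Mutations(Eta) = ['D480T', 'G552C', 'W22H']
Accumulating mutations along path to Delta:
  At Zeta: gained [] -> total []
  At Beta: gained ['W22H', 'G552C'] -> total ['G552C', 'W22H']
  At Lambda: gained ['P303T'] -> total ['G552C', 'P303T', 'W22H']
  At Delta: gained ['N50P'] -> total ['G552C', 'N50P', 'P303T', 'W22H']
Mutations(Delta) = ['G552C', 'N50P', 'P303T', 'W22H']
Intersection: ['D480T', 'G552C', 'W22H'] ∩ ['G552C', 'N50P', 'P303T', 'W22H'] = ['G552C', 'W22H']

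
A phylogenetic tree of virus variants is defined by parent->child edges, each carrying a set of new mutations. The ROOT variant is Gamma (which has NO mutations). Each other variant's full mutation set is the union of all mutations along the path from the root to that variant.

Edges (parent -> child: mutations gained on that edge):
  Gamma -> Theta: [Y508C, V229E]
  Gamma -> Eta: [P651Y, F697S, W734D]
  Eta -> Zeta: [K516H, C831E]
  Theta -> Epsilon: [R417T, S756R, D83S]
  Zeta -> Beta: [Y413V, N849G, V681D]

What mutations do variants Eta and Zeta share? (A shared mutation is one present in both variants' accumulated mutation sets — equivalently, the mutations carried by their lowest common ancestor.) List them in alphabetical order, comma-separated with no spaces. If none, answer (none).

Answer: F697S,P651Y,W734D

Derivation:
Accumulating mutations along path to Eta:
  At Gamma: gained [] -> total []
  At Eta: gained ['P651Y', 'F697S', 'W734D'] -> total ['F697S', 'P651Y', 'W734D']
Mutations(Eta) = ['F697S', 'P651Y', 'W734D']
Accumulating mutations along path to Zeta:
  At Gamma: gained [] -> total []
  At Eta: gained ['P651Y', 'F697S', 'W734D'] -> total ['F697S', 'P651Y', 'W734D']
  At Zeta: gained ['K516H', 'C831E'] -> total ['C831E', 'F697S', 'K516H', 'P651Y', 'W734D']
Mutations(Zeta) = ['C831E', 'F697S', 'K516H', 'P651Y', 'W734D']
Intersection: ['F697S', 'P651Y', 'W734D'] ∩ ['C831E', 'F697S', 'K516H', 'P651Y', 'W734D'] = ['F697S', 'P651Y', 'W734D']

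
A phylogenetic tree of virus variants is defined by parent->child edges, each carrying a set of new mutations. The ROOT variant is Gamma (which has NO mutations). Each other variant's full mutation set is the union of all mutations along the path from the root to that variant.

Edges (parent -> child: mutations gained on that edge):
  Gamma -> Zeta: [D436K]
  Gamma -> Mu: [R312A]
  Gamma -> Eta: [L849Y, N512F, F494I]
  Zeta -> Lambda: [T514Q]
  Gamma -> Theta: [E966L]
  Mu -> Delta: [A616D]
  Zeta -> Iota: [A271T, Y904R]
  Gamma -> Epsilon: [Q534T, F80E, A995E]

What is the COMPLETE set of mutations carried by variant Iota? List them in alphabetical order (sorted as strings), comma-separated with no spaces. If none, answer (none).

At Gamma: gained [] -> total []
At Zeta: gained ['D436K'] -> total ['D436K']
At Iota: gained ['A271T', 'Y904R'] -> total ['A271T', 'D436K', 'Y904R']

Answer: A271T,D436K,Y904R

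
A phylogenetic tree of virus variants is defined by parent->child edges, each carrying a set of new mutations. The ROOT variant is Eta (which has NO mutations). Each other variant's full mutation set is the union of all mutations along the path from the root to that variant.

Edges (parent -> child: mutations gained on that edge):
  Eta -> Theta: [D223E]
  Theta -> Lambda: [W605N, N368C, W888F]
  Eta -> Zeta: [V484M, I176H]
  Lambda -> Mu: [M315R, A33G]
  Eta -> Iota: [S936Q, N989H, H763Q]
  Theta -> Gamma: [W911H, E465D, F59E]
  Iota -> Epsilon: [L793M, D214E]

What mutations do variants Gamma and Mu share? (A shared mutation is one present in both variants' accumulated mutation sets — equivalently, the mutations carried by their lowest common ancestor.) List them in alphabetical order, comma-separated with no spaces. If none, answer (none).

Answer: D223E

Derivation:
Accumulating mutations along path to Gamma:
  At Eta: gained [] -> total []
  At Theta: gained ['D223E'] -> total ['D223E']
  At Gamma: gained ['W911H', 'E465D', 'F59E'] -> total ['D223E', 'E465D', 'F59E', 'W911H']
Mutations(Gamma) = ['D223E', 'E465D', 'F59E', 'W911H']
Accumulating mutations along path to Mu:
  At Eta: gained [] -> total []
  At Theta: gained ['D223E'] -> total ['D223E']
  At Lambda: gained ['W605N', 'N368C', 'W888F'] -> total ['D223E', 'N368C', 'W605N', 'W888F']
  At Mu: gained ['M315R', 'A33G'] -> total ['A33G', 'D223E', 'M315R', 'N368C', 'W605N', 'W888F']
Mutations(Mu) = ['A33G', 'D223E', 'M315R', 'N368C', 'W605N', 'W888F']
Intersection: ['D223E', 'E465D', 'F59E', 'W911H'] ∩ ['A33G', 'D223E', 'M315R', 'N368C', 'W605N', 'W888F'] = ['D223E']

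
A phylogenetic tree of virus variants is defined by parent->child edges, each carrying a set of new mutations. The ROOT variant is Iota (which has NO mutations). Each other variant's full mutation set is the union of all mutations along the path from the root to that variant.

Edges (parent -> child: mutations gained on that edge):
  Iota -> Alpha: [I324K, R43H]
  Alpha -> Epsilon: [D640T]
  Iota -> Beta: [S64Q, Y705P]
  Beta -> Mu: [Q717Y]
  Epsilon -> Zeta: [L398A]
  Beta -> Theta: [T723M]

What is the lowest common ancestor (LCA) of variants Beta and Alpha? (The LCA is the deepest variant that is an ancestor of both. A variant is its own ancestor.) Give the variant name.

Path from root to Beta: Iota -> Beta
  ancestors of Beta: {Iota, Beta}
Path from root to Alpha: Iota -> Alpha
  ancestors of Alpha: {Iota, Alpha}
Common ancestors: {Iota}
Walk up from Alpha: Alpha (not in ancestors of Beta), Iota (in ancestors of Beta)
Deepest common ancestor (LCA) = Iota

Answer: Iota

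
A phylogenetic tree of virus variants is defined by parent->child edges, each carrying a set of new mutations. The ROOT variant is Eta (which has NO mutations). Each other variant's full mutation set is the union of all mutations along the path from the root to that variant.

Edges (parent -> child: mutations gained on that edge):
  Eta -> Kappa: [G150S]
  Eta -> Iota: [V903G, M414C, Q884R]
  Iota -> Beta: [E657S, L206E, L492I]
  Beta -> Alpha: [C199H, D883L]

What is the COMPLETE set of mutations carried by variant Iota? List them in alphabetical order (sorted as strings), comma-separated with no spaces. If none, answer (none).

At Eta: gained [] -> total []
At Iota: gained ['V903G', 'M414C', 'Q884R'] -> total ['M414C', 'Q884R', 'V903G']

Answer: M414C,Q884R,V903G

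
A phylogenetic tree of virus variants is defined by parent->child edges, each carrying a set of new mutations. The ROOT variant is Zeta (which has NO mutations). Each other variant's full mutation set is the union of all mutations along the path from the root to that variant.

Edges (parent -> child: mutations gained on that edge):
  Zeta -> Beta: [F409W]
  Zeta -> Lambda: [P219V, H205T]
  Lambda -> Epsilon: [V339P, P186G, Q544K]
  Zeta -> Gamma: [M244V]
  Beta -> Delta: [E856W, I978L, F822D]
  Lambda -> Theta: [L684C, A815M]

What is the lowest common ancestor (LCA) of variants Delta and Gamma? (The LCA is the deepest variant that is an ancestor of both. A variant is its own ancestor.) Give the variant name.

Answer: Zeta

Derivation:
Path from root to Delta: Zeta -> Beta -> Delta
  ancestors of Delta: {Zeta, Beta, Delta}
Path from root to Gamma: Zeta -> Gamma
  ancestors of Gamma: {Zeta, Gamma}
Common ancestors: {Zeta}
Walk up from Gamma: Gamma (not in ancestors of Delta), Zeta (in ancestors of Delta)
Deepest common ancestor (LCA) = Zeta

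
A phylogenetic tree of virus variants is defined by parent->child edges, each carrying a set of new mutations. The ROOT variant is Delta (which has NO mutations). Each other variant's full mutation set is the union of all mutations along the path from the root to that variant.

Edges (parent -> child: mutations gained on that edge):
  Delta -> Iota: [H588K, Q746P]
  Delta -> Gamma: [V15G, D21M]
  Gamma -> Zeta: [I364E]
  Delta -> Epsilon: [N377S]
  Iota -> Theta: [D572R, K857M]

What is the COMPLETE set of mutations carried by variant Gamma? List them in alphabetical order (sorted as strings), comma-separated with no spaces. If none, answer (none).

Answer: D21M,V15G

Derivation:
At Delta: gained [] -> total []
At Gamma: gained ['V15G', 'D21M'] -> total ['D21M', 'V15G']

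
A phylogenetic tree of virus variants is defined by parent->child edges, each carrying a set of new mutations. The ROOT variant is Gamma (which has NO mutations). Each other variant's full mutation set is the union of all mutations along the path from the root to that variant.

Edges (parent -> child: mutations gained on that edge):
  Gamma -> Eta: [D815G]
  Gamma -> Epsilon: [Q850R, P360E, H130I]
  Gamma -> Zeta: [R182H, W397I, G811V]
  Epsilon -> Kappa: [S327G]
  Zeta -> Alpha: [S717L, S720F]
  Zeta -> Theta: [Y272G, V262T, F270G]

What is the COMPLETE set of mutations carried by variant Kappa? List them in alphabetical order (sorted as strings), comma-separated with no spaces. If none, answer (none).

Answer: H130I,P360E,Q850R,S327G

Derivation:
At Gamma: gained [] -> total []
At Epsilon: gained ['Q850R', 'P360E', 'H130I'] -> total ['H130I', 'P360E', 'Q850R']
At Kappa: gained ['S327G'] -> total ['H130I', 'P360E', 'Q850R', 'S327G']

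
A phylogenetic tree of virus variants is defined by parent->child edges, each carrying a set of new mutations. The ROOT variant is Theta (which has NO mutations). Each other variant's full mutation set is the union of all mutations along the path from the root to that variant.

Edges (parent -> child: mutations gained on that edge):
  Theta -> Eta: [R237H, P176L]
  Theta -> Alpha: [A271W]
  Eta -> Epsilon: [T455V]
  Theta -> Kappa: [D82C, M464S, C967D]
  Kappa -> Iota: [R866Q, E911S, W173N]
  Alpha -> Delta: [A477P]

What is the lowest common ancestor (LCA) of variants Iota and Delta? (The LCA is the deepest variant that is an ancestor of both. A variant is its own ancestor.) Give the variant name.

Answer: Theta

Derivation:
Path from root to Iota: Theta -> Kappa -> Iota
  ancestors of Iota: {Theta, Kappa, Iota}
Path from root to Delta: Theta -> Alpha -> Delta
  ancestors of Delta: {Theta, Alpha, Delta}
Common ancestors: {Theta}
Walk up from Delta: Delta (not in ancestors of Iota), Alpha (not in ancestors of Iota), Theta (in ancestors of Iota)
Deepest common ancestor (LCA) = Theta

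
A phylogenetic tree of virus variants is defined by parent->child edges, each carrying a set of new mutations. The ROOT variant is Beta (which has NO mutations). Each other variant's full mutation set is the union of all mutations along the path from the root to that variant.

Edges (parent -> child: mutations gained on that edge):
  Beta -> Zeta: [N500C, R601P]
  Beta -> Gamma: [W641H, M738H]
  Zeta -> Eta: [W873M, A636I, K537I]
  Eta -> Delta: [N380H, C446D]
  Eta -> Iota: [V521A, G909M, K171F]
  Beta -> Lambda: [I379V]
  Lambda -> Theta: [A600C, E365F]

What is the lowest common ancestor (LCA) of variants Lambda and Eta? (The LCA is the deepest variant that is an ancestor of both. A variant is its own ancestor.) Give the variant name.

Path from root to Lambda: Beta -> Lambda
  ancestors of Lambda: {Beta, Lambda}
Path from root to Eta: Beta -> Zeta -> Eta
  ancestors of Eta: {Beta, Zeta, Eta}
Common ancestors: {Beta}
Walk up from Eta: Eta (not in ancestors of Lambda), Zeta (not in ancestors of Lambda), Beta (in ancestors of Lambda)
Deepest common ancestor (LCA) = Beta

Answer: Beta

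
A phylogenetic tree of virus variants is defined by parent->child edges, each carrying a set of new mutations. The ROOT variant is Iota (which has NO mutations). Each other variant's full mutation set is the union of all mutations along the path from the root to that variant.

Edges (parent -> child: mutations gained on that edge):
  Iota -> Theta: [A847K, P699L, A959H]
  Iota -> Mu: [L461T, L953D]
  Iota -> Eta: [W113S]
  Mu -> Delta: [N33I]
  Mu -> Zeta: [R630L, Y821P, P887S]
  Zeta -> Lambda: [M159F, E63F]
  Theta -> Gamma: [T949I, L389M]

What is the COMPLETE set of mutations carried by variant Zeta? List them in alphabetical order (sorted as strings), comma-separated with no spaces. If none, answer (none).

Answer: L461T,L953D,P887S,R630L,Y821P

Derivation:
At Iota: gained [] -> total []
At Mu: gained ['L461T', 'L953D'] -> total ['L461T', 'L953D']
At Zeta: gained ['R630L', 'Y821P', 'P887S'] -> total ['L461T', 'L953D', 'P887S', 'R630L', 'Y821P']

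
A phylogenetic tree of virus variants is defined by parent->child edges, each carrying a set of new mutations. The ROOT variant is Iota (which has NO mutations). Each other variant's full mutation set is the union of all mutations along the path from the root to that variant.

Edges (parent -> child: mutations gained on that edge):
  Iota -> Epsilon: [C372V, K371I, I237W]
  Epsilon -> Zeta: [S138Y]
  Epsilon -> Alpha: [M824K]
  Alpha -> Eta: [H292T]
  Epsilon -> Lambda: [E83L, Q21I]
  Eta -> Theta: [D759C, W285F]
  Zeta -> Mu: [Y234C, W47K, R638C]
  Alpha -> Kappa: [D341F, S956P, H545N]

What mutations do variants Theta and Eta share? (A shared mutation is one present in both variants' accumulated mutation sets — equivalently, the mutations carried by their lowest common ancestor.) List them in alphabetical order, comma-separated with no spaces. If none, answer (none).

Accumulating mutations along path to Theta:
  At Iota: gained [] -> total []
  At Epsilon: gained ['C372V', 'K371I', 'I237W'] -> total ['C372V', 'I237W', 'K371I']
  At Alpha: gained ['M824K'] -> total ['C372V', 'I237W', 'K371I', 'M824K']
  At Eta: gained ['H292T'] -> total ['C372V', 'H292T', 'I237W', 'K371I', 'M824K']
  At Theta: gained ['D759C', 'W285F'] -> total ['C372V', 'D759C', 'H292T', 'I237W', 'K371I', 'M824K', 'W285F']
Mutations(Theta) = ['C372V', 'D759C', 'H292T', 'I237W', 'K371I', 'M824K', 'W285F']
Accumulating mutations along path to Eta:
  At Iota: gained [] -> total []
  At Epsilon: gained ['C372V', 'K371I', 'I237W'] -> total ['C372V', 'I237W', 'K371I']
  At Alpha: gained ['M824K'] -> total ['C372V', 'I237W', 'K371I', 'M824K']
  At Eta: gained ['H292T'] -> total ['C372V', 'H292T', 'I237W', 'K371I', 'M824K']
Mutations(Eta) = ['C372V', 'H292T', 'I237W', 'K371I', 'M824K']
Intersection: ['C372V', 'D759C', 'H292T', 'I237W', 'K371I', 'M824K', 'W285F'] ∩ ['C372V', 'H292T', 'I237W', 'K371I', 'M824K'] = ['C372V', 'H292T', 'I237W', 'K371I', 'M824K']

Answer: C372V,H292T,I237W,K371I,M824K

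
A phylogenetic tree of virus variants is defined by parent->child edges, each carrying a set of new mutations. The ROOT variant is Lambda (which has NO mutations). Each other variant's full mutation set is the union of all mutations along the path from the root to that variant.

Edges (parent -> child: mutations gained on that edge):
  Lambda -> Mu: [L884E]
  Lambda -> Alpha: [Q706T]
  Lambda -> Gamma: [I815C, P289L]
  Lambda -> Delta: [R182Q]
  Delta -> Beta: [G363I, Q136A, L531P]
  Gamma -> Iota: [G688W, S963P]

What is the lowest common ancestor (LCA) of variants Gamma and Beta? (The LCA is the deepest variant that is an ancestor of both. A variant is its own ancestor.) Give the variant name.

Path from root to Gamma: Lambda -> Gamma
  ancestors of Gamma: {Lambda, Gamma}
Path from root to Beta: Lambda -> Delta -> Beta
  ancestors of Beta: {Lambda, Delta, Beta}
Common ancestors: {Lambda}
Walk up from Beta: Beta (not in ancestors of Gamma), Delta (not in ancestors of Gamma), Lambda (in ancestors of Gamma)
Deepest common ancestor (LCA) = Lambda

Answer: Lambda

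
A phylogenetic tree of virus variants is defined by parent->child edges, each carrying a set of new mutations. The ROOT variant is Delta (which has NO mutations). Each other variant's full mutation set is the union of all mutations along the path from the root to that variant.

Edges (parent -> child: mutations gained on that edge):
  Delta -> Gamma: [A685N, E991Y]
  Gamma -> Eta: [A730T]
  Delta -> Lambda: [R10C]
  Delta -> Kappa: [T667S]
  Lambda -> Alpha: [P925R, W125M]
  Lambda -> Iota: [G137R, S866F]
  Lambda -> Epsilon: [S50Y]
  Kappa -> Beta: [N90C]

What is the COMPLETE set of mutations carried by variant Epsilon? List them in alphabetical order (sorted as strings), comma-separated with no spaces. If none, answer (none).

At Delta: gained [] -> total []
At Lambda: gained ['R10C'] -> total ['R10C']
At Epsilon: gained ['S50Y'] -> total ['R10C', 'S50Y']

Answer: R10C,S50Y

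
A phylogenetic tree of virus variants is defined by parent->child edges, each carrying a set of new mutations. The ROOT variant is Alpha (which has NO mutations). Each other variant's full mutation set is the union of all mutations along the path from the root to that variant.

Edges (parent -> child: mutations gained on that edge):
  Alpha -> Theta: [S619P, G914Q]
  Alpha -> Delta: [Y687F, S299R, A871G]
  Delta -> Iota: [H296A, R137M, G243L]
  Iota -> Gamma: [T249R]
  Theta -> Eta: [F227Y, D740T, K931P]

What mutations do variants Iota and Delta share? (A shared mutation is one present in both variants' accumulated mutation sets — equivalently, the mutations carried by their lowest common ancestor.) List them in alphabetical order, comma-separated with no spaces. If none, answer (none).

Accumulating mutations along path to Iota:
  At Alpha: gained [] -> total []
  At Delta: gained ['Y687F', 'S299R', 'A871G'] -> total ['A871G', 'S299R', 'Y687F']
  At Iota: gained ['H296A', 'R137M', 'G243L'] -> total ['A871G', 'G243L', 'H296A', 'R137M', 'S299R', 'Y687F']
Mutations(Iota) = ['A871G', 'G243L', 'H296A', 'R137M', 'S299R', 'Y687F']
Accumulating mutations along path to Delta:
  At Alpha: gained [] -> total []
  At Delta: gained ['Y687F', 'S299R', 'A871G'] -> total ['A871G', 'S299R', 'Y687F']
Mutations(Delta) = ['A871G', 'S299R', 'Y687F']
Intersection: ['A871G', 'G243L', 'H296A', 'R137M', 'S299R', 'Y687F'] ∩ ['A871G', 'S299R', 'Y687F'] = ['A871G', 'S299R', 'Y687F']

Answer: A871G,S299R,Y687F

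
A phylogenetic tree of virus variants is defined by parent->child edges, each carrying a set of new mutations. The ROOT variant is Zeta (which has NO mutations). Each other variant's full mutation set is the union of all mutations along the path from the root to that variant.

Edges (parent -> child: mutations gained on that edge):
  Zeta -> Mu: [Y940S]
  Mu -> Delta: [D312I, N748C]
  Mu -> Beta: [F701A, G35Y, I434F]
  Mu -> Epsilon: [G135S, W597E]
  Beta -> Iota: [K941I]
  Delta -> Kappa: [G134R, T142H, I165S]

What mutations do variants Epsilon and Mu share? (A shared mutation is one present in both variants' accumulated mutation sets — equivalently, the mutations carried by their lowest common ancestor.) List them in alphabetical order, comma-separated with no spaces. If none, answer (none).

Answer: Y940S

Derivation:
Accumulating mutations along path to Epsilon:
  At Zeta: gained [] -> total []
  At Mu: gained ['Y940S'] -> total ['Y940S']
  At Epsilon: gained ['G135S', 'W597E'] -> total ['G135S', 'W597E', 'Y940S']
Mutations(Epsilon) = ['G135S', 'W597E', 'Y940S']
Accumulating mutations along path to Mu:
  At Zeta: gained [] -> total []
  At Mu: gained ['Y940S'] -> total ['Y940S']
Mutations(Mu) = ['Y940S']
Intersection: ['G135S', 'W597E', 'Y940S'] ∩ ['Y940S'] = ['Y940S']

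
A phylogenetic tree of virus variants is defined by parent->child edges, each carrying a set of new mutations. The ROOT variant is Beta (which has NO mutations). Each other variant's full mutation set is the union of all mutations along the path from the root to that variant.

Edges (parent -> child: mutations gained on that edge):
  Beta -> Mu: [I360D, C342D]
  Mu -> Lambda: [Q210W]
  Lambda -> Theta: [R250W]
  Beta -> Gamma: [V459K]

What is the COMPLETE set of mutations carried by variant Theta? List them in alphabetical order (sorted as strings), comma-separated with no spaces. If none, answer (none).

At Beta: gained [] -> total []
At Mu: gained ['I360D', 'C342D'] -> total ['C342D', 'I360D']
At Lambda: gained ['Q210W'] -> total ['C342D', 'I360D', 'Q210W']
At Theta: gained ['R250W'] -> total ['C342D', 'I360D', 'Q210W', 'R250W']

Answer: C342D,I360D,Q210W,R250W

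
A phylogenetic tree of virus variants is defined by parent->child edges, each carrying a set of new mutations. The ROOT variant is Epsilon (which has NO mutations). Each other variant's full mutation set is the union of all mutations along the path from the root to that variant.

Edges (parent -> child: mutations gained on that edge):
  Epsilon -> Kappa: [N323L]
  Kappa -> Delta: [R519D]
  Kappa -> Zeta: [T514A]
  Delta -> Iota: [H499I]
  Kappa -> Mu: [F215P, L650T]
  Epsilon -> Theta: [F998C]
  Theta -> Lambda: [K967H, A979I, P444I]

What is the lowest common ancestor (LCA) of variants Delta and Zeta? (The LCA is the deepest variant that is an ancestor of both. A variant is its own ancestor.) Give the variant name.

Path from root to Delta: Epsilon -> Kappa -> Delta
  ancestors of Delta: {Epsilon, Kappa, Delta}
Path from root to Zeta: Epsilon -> Kappa -> Zeta
  ancestors of Zeta: {Epsilon, Kappa, Zeta}
Common ancestors: {Epsilon, Kappa}
Walk up from Zeta: Zeta (not in ancestors of Delta), Kappa (in ancestors of Delta), Epsilon (in ancestors of Delta)
Deepest common ancestor (LCA) = Kappa

Answer: Kappa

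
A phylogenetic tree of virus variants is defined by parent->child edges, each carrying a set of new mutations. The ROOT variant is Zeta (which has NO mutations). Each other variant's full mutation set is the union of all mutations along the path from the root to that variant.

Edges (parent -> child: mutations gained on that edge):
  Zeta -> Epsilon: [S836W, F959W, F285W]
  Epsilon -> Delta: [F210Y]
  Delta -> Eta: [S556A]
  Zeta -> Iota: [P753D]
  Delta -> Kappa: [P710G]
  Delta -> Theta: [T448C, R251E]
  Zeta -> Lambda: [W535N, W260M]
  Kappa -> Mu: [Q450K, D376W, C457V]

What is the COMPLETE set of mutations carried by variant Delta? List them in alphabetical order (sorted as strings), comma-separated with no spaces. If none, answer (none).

At Zeta: gained [] -> total []
At Epsilon: gained ['S836W', 'F959W', 'F285W'] -> total ['F285W', 'F959W', 'S836W']
At Delta: gained ['F210Y'] -> total ['F210Y', 'F285W', 'F959W', 'S836W']

Answer: F210Y,F285W,F959W,S836W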